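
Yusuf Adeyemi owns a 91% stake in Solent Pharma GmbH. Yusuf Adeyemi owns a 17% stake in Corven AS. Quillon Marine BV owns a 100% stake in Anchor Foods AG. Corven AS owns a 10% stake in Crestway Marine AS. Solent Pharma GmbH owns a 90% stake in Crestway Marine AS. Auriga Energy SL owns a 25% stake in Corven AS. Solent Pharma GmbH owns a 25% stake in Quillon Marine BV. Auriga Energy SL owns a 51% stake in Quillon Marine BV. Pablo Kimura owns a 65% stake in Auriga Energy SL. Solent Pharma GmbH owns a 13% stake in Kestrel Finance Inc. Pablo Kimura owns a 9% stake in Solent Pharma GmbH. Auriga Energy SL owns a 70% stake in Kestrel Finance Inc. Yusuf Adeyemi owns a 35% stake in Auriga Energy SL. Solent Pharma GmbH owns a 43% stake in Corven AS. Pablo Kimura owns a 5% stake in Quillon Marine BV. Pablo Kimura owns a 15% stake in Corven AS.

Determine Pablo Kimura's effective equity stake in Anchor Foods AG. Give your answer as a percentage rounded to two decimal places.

Pablo reaches Anchor along 3 paths.
Via Quillon: 5% × 100% = 5%.
Via Solent → Quillon: 9% × 25% × 100% = 2.25%.
Via Auriga → Quillon: 65% × 51% × 100% = 33.15%.
Total: 5% + 2.25% + 33.15% = 40.4%.
Rounded: 40.40%.

40.40%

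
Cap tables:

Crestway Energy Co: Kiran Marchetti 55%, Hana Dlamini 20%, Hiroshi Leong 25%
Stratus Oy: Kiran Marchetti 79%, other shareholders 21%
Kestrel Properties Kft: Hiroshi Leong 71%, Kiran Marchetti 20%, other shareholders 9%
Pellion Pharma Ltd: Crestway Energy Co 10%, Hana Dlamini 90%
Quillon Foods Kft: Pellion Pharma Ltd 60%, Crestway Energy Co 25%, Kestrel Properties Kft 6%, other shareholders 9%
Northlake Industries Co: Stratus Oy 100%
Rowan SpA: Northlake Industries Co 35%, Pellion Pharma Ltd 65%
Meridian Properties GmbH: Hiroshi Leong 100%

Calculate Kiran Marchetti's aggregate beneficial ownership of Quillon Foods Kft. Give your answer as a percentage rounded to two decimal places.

Kiran reaches Quillon along 3 paths.
Via Crestway → Pellion: 55% × 10% × 60% = 3.3%.
Via Crestway: 55% × 25% = 13.75%.
Via Kestrel: 20% × 6% = 1.2%.
Total: 3.3% + 13.75% + 1.2% = 18.25%.

18.25%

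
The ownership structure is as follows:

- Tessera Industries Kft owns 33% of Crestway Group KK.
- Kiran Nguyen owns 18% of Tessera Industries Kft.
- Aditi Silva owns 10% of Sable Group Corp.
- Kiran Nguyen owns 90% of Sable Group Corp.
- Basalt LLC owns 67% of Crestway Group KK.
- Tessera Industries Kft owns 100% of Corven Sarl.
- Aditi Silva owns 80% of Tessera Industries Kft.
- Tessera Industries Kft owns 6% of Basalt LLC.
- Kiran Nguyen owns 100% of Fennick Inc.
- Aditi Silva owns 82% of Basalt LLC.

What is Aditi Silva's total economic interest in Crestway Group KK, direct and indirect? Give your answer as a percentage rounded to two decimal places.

84.56%

Aditi reaches Crestway along 3 paths.
Via Tessera: 80% × 33% = 26.4%.
Via Tessera → Basalt: 80% × 6% × 67% = 3.216%.
Via Basalt: 82% × 67% = 54.94%.
Total: 26.4% + 3.216% + 54.94% = 84.556%.
Rounded: 84.56%.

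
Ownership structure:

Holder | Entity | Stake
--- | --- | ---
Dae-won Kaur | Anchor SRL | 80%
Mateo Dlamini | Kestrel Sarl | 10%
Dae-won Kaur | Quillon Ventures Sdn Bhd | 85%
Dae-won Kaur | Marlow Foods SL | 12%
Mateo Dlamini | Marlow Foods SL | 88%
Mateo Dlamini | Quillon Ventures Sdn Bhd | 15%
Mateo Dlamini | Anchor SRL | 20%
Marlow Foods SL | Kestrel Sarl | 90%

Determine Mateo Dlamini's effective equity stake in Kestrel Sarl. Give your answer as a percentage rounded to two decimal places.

Mateo reaches Kestrel along 2 paths.
Via Marlow: 88% × 90% = 79.2%.
Direct stake: 10% = 10%.
Total: 79.2% + 10% = 89.2%.
Rounded: 89.20%.

89.20%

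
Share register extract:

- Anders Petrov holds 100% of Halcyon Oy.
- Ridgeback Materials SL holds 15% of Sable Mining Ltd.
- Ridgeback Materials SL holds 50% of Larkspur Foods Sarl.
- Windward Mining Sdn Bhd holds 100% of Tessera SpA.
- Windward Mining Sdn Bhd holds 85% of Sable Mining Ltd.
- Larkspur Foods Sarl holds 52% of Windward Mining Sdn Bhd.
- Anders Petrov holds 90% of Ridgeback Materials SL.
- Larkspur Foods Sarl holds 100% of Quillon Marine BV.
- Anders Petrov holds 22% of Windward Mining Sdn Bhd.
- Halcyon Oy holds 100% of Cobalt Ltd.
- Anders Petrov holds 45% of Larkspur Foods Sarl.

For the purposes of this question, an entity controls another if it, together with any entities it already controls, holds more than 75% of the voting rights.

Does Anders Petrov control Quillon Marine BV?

Anders holds 90% of Ridgeback, so Anders controls Ridgeback.
Ridgeback and Anders together hold 50% + 45% = 95% of Larkspur, so Anders controls Larkspur.
Larkspur holds 100% of Quillon, so Anders controls Quillon.

Yes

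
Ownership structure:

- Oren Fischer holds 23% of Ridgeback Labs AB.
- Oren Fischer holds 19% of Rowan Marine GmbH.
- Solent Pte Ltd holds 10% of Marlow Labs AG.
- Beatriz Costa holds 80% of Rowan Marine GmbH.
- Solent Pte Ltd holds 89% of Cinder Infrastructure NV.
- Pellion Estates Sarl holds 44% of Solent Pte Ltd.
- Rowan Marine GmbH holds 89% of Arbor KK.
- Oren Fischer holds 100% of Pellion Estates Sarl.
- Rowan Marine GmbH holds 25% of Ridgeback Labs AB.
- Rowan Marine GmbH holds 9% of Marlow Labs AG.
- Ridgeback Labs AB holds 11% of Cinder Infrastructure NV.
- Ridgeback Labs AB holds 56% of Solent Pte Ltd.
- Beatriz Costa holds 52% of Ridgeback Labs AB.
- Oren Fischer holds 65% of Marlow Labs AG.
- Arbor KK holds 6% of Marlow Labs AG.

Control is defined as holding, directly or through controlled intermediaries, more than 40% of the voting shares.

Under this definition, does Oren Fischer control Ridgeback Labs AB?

No

Oren holds 100% of Pellion, so Oren controls Pellion.
Pellion holds 44% of Solent, so Oren controls Solent.
Solent and Oren together hold 10% + 65% = 75% of Marlow, so Oren controls Marlow.
Solent holds 89% of Cinder, so Oren controls Cinder.
In Ridgeback, Oren's side holds only 23%, not > 40%.
So Oren does not control Ridgeback.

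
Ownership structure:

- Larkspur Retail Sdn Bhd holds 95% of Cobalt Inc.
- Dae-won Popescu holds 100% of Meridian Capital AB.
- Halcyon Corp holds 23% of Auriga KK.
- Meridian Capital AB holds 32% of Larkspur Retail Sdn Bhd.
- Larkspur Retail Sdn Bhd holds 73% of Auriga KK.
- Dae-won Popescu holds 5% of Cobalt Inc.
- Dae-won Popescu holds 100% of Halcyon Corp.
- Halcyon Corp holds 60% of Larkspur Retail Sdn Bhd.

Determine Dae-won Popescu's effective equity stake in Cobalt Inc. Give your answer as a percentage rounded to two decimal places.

92.40%

Dae-won reaches Cobalt along 3 paths.
Via Meridian → Larkspur: 100% × 32% × 95% = 30.4%.
Via Halcyon → Larkspur: 100% × 60% × 95% = 57%.
Direct stake: 5% = 5%.
Total: 30.4% + 57% + 5% = 92.4%.
Rounded: 92.40%.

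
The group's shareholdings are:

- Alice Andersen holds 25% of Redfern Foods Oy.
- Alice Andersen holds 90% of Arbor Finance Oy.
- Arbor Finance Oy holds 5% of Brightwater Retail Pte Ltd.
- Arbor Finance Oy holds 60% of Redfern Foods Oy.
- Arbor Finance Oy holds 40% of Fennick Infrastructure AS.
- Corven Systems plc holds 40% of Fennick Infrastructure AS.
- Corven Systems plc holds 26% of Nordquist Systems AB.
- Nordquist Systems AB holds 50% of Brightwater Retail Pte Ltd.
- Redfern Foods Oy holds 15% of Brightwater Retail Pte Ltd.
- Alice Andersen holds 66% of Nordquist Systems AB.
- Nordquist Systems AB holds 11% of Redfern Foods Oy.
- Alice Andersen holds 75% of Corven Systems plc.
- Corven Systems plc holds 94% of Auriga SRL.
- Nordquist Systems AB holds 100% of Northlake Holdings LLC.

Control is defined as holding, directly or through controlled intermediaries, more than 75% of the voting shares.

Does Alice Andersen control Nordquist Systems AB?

No

Alice holds 90% of Arbor, so Alice controls Arbor.
Alice and Arbor together hold 25% + 60% = 85% of Redfern, so Alice controls Redfern.
In Nordquist, Alice's side holds only 66%, not > 75%.
So Alice does not control Nordquist.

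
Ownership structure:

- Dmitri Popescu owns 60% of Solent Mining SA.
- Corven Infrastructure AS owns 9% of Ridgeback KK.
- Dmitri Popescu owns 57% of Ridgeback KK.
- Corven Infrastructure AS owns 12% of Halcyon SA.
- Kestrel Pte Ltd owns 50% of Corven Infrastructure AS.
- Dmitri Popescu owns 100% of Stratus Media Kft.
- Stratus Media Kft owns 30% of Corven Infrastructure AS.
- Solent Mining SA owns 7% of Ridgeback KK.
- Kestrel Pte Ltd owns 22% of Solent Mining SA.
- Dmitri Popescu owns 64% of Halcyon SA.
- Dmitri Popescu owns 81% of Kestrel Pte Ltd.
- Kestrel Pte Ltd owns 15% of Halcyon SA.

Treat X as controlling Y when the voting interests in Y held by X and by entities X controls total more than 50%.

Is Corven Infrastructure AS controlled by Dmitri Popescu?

Dmitri holds 81% of Kestrel, so Dmitri controls Kestrel.
Dmitri holds 100% of Stratus, so Dmitri controls Stratus.
Stratus and Kestrel together hold 30% + 50% = 80% of Corven, so Dmitri controls Corven.

Yes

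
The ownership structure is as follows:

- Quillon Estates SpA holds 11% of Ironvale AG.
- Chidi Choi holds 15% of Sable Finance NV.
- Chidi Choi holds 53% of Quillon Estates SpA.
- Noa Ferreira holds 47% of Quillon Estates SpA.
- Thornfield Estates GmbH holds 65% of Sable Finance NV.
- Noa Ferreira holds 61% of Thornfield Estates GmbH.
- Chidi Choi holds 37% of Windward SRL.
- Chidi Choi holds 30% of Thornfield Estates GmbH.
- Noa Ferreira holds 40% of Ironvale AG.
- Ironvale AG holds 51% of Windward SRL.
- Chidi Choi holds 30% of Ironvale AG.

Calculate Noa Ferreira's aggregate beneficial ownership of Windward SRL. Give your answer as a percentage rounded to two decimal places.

Noa reaches Windward along 2 paths.
Via Ironvale: 40% × 51% = 20.4%.
Via Quillon → Ironvale: 47% × 11% × 51% = 2.6367%.
Total: 20.4% + 2.6367% = 23.0367%.
Rounded: 23.04%.

23.04%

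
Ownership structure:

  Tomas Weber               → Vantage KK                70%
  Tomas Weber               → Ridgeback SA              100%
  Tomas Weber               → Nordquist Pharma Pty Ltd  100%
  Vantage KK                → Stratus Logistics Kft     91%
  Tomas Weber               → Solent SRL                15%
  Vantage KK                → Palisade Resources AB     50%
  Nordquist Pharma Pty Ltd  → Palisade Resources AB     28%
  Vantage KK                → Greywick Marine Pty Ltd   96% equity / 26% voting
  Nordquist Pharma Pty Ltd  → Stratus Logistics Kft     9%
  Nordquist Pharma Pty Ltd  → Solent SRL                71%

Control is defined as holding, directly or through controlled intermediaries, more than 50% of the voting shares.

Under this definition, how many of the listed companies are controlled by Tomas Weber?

6

Tomas holds 70% of Vantage, so Tomas controls Vantage.
Tomas holds 100% of Nordquist, so Tomas controls Nordquist.
Tomas and Nordquist together hold 15% + 71% = 86% of Solent, so Tomas controls Solent.
Vantage and Nordquist together hold 50% + 28% = 78% of Palisade, so Tomas controls Palisade.
Tomas holds 100% of Ridgeback, so Tomas controls Ridgeback.
Vantage and Nordquist together hold 91% + 9% = 100% of Stratus, so Tomas controls Stratus.
No other company's threshold is met.
Tomas controls 6 companies.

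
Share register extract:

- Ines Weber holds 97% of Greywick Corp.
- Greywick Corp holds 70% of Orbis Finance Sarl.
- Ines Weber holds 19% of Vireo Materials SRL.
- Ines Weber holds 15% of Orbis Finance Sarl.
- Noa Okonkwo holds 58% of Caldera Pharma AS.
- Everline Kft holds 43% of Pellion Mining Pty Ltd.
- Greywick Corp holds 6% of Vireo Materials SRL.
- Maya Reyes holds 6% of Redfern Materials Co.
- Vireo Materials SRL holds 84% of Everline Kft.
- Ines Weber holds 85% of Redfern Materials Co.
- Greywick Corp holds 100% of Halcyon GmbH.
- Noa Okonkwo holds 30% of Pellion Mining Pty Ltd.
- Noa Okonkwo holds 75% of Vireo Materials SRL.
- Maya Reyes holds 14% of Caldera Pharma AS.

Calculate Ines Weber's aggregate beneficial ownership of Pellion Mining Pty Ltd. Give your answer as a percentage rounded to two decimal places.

Ines reaches Pellion along 2 paths.
Via Vireo → Everline: 19% × 84% × 43% = 6.8628%.
Via Greywick → Vireo → Everline: 97% × 6% × 84% × 43% = 2.102184%.
Total: 6.8628% + 2.102184% = 8.964984%.
Rounded: 8.96%.

8.96%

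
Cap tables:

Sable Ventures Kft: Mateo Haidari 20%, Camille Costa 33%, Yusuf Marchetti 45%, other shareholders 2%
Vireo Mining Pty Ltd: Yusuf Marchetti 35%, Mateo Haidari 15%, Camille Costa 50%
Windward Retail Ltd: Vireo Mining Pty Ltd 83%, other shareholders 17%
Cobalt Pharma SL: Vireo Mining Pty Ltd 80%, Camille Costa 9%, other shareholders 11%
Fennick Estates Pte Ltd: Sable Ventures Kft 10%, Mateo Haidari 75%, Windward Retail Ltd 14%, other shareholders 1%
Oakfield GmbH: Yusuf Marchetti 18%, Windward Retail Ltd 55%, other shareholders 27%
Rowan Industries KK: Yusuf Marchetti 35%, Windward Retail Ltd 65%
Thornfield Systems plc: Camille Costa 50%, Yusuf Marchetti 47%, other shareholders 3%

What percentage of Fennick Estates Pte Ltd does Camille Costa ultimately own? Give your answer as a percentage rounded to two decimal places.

9.11%

Camille reaches Fennick along 2 paths.
Via Sable: 33% × 10% = 3.3%.
Via Vireo → Windward: 50% × 83% × 14% = 5.81%.
Total: 3.3% + 5.81% = 9.11%.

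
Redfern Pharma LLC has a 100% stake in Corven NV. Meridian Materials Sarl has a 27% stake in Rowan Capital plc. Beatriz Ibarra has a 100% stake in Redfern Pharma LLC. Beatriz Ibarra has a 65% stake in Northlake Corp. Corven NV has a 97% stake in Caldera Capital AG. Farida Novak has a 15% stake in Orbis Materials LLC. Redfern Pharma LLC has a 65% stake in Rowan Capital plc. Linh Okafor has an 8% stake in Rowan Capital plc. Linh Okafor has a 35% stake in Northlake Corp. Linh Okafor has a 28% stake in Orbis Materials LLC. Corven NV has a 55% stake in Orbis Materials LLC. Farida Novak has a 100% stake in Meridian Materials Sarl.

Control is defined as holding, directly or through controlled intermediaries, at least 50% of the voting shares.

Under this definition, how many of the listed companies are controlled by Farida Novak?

Farida holds 100% of Meridian, so Farida controls Meridian.
No other company's threshold is met.
Farida controls 1 company.

1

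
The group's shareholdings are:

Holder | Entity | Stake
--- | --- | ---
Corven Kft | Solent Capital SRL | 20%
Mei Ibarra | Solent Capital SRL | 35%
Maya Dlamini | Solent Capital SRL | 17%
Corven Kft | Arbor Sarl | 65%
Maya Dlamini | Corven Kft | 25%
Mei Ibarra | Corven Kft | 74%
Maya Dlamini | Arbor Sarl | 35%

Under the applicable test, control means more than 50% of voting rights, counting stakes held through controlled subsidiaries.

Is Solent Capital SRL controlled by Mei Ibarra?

Yes

Mei holds 74% of Corven, so Mei controls Corven.
Corven and Mei together hold 20% + 35% = 55% of Solent, so Mei controls Solent.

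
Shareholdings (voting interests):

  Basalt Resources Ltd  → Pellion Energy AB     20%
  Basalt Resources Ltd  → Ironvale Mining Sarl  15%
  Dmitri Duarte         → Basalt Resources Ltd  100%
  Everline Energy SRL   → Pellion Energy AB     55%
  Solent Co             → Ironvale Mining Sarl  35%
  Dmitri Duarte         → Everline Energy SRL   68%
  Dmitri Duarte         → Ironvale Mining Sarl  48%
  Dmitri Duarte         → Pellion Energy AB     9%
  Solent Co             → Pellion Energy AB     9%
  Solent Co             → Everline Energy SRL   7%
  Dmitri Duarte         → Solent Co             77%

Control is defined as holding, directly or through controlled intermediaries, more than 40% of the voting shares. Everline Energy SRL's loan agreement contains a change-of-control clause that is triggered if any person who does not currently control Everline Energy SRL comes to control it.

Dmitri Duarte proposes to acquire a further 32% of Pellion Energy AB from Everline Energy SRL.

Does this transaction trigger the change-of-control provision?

The purchase adds only to Dmitri's holdings (Everline's stake shrinks), so Dmitri is the only person who could newly come to control Everline.
Dmitri holds 77% of Solent, so Dmitri controls Solent.
Dmitri and Solent together hold 68% + 7% = 75% of Everline, so Dmitri controls Everline.
So Dmitri already controls Everline before the transaction.
After the purchase, Dmitri's direct stake in Pellion rises to 9% + 32% = 41%, and Everline's stake falls to 23%.
Dmitri controlled Everline already, so this is not a new person acquiring control; every other person's position is unchanged or reduced.
No new person acquires control, so the clause is not triggered.

No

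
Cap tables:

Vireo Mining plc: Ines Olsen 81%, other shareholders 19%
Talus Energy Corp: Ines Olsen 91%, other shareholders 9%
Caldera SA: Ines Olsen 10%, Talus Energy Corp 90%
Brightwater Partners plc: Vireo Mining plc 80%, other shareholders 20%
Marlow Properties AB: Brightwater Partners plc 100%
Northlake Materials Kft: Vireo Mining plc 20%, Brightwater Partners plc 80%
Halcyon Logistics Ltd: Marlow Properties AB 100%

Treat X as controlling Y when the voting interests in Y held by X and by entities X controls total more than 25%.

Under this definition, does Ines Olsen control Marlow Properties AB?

Ines holds 81% of Vireo, so Ines controls Vireo.
Vireo holds 80% of Brightwater, so Ines controls Brightwater.
Brightwater holds 100% of Marlow, so Ines controls Marlow.

Yes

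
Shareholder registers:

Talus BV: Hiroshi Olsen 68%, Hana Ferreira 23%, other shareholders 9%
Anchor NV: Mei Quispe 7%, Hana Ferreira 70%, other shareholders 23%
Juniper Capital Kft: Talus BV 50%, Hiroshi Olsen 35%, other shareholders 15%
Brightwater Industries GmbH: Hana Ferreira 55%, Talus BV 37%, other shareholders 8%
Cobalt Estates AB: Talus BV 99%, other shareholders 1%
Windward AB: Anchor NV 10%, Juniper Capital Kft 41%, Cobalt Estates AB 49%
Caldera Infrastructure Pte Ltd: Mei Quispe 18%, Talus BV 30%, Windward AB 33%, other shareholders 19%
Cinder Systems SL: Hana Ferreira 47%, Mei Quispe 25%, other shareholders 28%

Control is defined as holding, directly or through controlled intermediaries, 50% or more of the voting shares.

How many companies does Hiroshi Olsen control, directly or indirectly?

Hiroshi holds 68% of Talus, so Hiroshi controls Talus.
Talus and Hiroshi together hold 50% + 35% = 85% of Juniper, so Hiroshi controls Juniper.
Talus holds 99% of Cobalt, so Hiroshi controls Cobalt.
Juniper and Cobalt together hold 41% + 49% = 90% of Windward, so Hiroshi controls Windward.
Talus and Windward together hold 30% + 33% = 63% of Caldera, so Hiroshi controls Caldera.
No other company's threshold is met.
Hiroshi controls 5 companies.

5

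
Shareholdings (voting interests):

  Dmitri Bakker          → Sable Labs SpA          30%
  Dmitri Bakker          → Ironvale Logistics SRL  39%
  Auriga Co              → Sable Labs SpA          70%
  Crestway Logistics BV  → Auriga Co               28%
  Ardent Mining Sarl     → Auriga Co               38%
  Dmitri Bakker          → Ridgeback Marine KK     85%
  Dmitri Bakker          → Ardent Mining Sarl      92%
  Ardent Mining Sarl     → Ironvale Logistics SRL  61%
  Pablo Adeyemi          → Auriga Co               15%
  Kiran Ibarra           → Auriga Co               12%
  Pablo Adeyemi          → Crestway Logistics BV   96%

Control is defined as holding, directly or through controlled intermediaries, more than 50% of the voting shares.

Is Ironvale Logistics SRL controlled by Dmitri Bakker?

Yes

Dmitri holds 92% of Ardent, so Dmitri controls Ardent.
Ardent and Dmitri together hold 61% + 39% = 100% of Ironvale, so Dmitri controls Ironvale.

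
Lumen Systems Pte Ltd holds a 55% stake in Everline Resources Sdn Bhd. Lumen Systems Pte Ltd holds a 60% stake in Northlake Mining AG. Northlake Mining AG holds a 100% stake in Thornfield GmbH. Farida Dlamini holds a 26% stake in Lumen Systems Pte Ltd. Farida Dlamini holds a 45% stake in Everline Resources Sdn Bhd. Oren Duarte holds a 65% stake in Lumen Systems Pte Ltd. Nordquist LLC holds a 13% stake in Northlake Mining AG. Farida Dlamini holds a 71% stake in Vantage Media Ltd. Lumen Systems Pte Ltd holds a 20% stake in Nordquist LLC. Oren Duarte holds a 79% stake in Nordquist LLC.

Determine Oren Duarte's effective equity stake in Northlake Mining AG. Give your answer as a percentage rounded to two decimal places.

Oren reaches Northlake along 3 paths.
Via Lumen: 65% × 60% = 39%.
Via Lumen → Nordquist: 65% × 20% × 13% = 1.69%.
Via Nordquist: 79% × 13% = 10.27%.
Total: 39% + 1.69% + 10.27% = 50.96%.

50.96%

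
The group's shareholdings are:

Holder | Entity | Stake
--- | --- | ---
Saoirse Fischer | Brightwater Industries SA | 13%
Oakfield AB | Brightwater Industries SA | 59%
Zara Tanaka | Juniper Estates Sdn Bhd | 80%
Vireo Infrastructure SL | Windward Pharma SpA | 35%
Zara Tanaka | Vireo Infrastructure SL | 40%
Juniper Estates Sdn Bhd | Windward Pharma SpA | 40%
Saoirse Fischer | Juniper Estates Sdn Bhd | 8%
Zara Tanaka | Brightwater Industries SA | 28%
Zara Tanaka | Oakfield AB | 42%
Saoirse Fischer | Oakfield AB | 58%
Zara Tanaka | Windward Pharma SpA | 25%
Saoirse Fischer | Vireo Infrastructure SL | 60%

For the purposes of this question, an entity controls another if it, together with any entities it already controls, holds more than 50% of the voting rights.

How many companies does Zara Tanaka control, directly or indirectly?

Zara holds 80% of Juniper, so Zara controls Juniper.
Juniper and Zara together hold 40% + 25% = 65% of Windward, so Zara controls Windward.
No other company's threshold is met.
Zara controls 2 companies.

2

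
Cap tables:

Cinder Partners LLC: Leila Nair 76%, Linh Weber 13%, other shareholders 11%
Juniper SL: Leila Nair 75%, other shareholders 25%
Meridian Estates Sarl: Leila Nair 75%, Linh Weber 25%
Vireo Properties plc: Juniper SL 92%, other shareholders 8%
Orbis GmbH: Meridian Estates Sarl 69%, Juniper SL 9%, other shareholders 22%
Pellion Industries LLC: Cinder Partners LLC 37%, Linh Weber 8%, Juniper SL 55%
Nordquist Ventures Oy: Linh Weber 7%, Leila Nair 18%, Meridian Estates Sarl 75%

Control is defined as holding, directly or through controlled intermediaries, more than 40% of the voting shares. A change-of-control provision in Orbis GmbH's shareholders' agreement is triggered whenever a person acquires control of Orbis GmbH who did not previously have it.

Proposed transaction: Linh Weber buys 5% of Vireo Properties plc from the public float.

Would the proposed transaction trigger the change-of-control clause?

No

The purchase changes only Linh's holdings, so Linh is the only person who could newly come to control Orbis.
Linh's largest direct stake is 25% in Meridian, which does not meet the threshold, so Linh controls no company.
Neither Linh nor any entity Linh controls holds any voting interest in Orbis.
So before the transaction, Linh does not control Orbis.
After the purchase, Linh holds 5% of Vireo directly.
Linh's side now holds 5% of Vireo, not > 40%, so Linh still does not control Vireo.
After the transaction, neither Linh nor any entity Linh controls holds a voting interest in Orbis, so Linh still does not control it.
No new person acquires control, so the clause is not triggered.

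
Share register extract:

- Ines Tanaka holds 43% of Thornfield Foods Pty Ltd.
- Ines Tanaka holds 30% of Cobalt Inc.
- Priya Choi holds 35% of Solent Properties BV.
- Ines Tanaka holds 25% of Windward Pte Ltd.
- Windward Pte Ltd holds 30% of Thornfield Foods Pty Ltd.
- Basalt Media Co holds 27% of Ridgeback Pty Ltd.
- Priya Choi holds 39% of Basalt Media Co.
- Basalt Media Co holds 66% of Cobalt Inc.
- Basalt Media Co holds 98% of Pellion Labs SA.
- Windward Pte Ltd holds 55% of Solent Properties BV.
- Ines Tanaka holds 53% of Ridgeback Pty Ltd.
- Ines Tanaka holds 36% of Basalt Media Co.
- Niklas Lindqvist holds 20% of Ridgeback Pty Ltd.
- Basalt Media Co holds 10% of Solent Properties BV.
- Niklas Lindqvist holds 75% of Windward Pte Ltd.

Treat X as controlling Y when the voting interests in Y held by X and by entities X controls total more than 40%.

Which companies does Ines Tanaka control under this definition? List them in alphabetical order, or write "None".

Ines holds 43% of Thornfield, so Ines controls Thornfield.
Ines holds 53% of Ridgeback, so Ines controls Ridgeback.
No other company's threshold is met.

Ridgeback Pty Ltd, Thornfield Foods Pty Ltd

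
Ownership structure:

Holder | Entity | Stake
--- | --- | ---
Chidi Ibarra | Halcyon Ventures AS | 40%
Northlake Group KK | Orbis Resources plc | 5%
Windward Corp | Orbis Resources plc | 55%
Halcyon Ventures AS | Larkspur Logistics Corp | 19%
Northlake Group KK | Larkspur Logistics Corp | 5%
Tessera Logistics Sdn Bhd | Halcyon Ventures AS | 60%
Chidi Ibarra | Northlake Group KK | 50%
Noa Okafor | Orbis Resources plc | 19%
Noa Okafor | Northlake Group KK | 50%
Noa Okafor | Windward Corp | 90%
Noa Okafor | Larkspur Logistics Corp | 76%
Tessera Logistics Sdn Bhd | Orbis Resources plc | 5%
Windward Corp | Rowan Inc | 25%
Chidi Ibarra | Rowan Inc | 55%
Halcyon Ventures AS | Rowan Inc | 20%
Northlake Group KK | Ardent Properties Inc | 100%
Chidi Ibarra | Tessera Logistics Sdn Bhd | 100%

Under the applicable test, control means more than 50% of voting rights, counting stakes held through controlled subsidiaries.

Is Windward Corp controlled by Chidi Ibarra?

No

Chidi holds 100% of Tessera, so Chidi controls Tessera.
Chidi and Tessera together hold 40% + 60% = 100% of Halcyon, so Chidi controls Halcyon.
Chidi and Halcyon together hold 55% + 20% = 75% of Rowan, so Chidi controls Rowan.
Neither Chidi nor any entity Chidi controls holds any voting interest in Windward.
So Chidi does not control Windward.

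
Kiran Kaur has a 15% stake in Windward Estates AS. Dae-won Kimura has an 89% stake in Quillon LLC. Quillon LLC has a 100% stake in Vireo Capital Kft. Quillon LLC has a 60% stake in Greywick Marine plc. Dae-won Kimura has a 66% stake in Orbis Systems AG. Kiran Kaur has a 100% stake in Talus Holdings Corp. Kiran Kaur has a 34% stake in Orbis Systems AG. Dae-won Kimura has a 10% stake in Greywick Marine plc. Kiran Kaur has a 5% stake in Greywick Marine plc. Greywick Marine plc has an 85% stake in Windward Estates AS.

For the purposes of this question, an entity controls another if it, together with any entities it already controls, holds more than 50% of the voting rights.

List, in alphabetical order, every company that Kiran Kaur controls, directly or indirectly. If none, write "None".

Kiran holds 100% of Talus, so Kiran controls Talus.
No other company's threshold is met.

Talus Holdings Corp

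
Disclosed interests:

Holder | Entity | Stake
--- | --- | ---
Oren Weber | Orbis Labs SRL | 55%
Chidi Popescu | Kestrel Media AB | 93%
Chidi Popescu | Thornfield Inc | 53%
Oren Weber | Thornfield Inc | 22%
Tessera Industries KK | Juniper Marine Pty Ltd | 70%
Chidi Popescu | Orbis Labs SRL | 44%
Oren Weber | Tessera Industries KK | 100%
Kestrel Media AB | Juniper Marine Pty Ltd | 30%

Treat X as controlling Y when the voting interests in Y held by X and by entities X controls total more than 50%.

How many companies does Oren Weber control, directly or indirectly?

3

Oren holds 55% of Orbis, so Oren controls Orbis.
Oren holds 100% of Tessera, so Oren controls Tessera.
Tessera holds 70% of Juniper, so Oren controls Juniper.
No other company's threshold is met.
Oren controls 3 companies.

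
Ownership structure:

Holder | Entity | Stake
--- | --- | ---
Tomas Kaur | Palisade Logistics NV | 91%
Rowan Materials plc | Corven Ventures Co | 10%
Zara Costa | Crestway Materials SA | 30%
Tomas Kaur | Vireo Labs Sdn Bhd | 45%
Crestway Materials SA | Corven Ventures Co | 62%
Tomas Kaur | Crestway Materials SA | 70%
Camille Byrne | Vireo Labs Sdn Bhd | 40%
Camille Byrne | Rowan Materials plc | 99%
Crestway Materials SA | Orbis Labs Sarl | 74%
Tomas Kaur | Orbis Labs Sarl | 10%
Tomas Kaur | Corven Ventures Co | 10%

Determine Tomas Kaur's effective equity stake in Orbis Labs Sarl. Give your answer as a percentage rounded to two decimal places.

Tomas reaches Orbis along 2 paths.
Direct stake: 10% = 10%.
Via Crestway: 70% × 74% = 51.8%.
Total: 10% + 51.8% = 61.8%.
Rounded: 61.80%.

61.80%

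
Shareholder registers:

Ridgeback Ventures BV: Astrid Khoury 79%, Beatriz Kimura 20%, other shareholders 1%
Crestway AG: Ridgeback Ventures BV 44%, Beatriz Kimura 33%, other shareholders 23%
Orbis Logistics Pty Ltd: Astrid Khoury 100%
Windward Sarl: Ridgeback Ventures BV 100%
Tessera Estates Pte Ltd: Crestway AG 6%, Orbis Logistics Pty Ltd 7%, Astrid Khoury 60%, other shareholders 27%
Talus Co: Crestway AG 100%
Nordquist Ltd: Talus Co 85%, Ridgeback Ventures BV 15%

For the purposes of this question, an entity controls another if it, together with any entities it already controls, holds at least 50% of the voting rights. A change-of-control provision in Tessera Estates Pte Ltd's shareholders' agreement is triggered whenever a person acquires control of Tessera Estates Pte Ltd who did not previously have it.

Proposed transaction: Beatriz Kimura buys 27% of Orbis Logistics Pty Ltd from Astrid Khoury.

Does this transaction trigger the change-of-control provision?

No

The purchase adds only to Beatriz's holdings (Astrid's stake shrinks), so Beatriz is the only person who could newly come to control Tessera.
Beatriz's largest direct stake is 33% in Crestway, which does not meet the threshold, so Beatriz controls no company.
Neither Beatriz nor any entity Beatriz controls holds any voting interest in Tessera.
So before the transaction, Beatriz does not control Tessera.
After the purchase, Beatriz holds 27% of Orbis directly, and Astrid's stake falls to 73%.
Beatriz's side now holds 27% of Orbis, not ≥ 50%, so Beatriz still does not control Orbis.
After the transaction, neither Beatriz nor any entity Beatriz controls holds a voting interest in Tessera, so Beatriz still does not control it.
No new person acquires control, so the clause is not triggered.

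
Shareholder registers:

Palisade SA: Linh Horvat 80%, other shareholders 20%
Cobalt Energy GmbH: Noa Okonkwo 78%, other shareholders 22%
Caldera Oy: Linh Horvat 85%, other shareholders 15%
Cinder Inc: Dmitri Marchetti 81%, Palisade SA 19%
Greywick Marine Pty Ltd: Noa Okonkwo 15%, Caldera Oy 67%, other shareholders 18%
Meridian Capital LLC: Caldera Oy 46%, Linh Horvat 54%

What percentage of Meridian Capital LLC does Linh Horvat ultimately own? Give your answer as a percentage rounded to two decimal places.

Linh reaches Meridian along 2 paths.
Via Caldera: 85% × 46% = 39.1%.
Direct stake: 54% = 54%.
Total: 39.1% + 54% = 93.1%.
Rounded: 93.10%.

93.10%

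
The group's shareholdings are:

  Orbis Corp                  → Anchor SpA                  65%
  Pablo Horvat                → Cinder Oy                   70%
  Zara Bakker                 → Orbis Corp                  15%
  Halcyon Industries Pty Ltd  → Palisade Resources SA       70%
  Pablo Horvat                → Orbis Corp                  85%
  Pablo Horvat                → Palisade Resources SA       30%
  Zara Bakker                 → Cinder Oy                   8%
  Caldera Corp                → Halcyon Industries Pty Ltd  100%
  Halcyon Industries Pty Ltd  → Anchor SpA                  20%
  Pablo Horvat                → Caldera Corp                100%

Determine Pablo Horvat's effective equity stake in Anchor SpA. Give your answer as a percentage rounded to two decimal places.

Pablo reaches Anchor along 2 paths.
Via Orbis: 85% × 65% = 55.25%.
Via Caldera → Halcyon: 100% × 100% × 20% = 20%.
Total: 55.25% + 20% = 75.25%.

75.25%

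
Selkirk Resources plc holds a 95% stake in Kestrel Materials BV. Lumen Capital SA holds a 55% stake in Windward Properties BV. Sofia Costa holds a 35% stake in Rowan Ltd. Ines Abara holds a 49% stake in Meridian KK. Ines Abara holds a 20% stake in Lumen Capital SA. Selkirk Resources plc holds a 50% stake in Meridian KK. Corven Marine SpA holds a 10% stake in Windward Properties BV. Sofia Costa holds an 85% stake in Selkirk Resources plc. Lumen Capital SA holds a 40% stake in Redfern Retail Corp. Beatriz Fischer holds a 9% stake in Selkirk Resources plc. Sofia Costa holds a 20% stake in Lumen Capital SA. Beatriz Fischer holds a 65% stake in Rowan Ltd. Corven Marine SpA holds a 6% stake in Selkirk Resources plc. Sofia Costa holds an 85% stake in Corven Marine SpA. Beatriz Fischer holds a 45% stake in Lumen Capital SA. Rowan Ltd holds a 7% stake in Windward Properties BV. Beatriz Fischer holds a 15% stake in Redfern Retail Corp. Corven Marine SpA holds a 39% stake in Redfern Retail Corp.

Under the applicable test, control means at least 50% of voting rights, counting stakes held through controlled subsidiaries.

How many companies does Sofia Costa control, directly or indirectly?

Sofia holds 85% of Corven, so Sofia controls Corven.
Sofia and Corven together hold 85% + 6% = 91% of Selkirk, so Sofia controls Selkirk.
Selkirk holds 50% of Meridian, so Sofia controls Meridian.
Selkirk holds 95% of Kestrel, so Sofia controls Kestrel.
No other company's threshold is met.
Sofia controls 4 companies.

4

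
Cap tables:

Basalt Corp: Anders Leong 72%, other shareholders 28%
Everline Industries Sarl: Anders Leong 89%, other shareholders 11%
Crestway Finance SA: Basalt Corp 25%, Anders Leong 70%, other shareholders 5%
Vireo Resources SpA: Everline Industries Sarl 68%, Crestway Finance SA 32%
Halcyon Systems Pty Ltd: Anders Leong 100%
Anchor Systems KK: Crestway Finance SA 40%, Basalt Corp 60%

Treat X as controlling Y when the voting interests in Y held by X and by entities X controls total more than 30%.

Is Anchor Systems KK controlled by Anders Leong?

Anders holds 72% of Basalt, so Anders controls Basalt.
Basalt and Anders together hold 25% + 70% = 95% of Crestway, so Anders controls Crestway.
Crestway and Basalt together hold 40% + 60% = 100% of Anchor, so Anders controls Anchor.

Yes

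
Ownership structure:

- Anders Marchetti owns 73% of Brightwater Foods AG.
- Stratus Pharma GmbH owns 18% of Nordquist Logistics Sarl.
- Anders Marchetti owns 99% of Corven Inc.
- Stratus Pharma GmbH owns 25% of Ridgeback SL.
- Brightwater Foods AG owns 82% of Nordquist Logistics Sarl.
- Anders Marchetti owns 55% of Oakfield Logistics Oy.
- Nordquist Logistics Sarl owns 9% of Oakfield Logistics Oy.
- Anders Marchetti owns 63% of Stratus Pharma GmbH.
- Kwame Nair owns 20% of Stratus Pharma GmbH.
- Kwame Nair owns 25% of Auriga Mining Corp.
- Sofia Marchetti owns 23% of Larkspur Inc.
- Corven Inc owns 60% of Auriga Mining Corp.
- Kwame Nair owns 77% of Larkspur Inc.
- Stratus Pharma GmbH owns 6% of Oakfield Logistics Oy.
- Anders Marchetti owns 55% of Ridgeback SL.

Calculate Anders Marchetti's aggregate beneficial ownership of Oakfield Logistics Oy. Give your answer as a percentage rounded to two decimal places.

Anders reaches Oakfield along 4 paths.
Via Brightwater → Nordquist: 73% × 82% × 9% = 5.3874%.
Via Stratus → Nordquist: 63% × 18% × 9% = 1.0206%.
Direct stake: 55% = 55%.
Via Stratus: 63% × 6% = 3.78%.
Total: 5.3874% + 1.0206% + 55% + 3.78% = 65.188%.
Rounded: 65.19%.

65.19%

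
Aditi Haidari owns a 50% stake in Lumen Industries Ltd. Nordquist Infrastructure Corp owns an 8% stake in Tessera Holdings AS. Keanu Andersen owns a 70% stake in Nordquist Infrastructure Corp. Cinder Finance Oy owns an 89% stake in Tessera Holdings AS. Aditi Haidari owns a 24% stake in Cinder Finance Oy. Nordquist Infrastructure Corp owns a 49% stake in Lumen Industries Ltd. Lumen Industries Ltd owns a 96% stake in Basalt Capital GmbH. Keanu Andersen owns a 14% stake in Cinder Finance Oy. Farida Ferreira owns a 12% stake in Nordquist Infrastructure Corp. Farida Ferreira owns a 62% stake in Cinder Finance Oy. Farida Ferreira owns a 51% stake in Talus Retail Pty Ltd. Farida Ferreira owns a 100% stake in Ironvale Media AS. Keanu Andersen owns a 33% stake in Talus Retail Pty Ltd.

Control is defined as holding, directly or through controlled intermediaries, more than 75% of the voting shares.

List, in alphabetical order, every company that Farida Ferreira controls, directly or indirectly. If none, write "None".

Ironvale Media AS

Farida holds 100% of Ironvale, so Farida controls Ironvale.
No other company's threshold is met.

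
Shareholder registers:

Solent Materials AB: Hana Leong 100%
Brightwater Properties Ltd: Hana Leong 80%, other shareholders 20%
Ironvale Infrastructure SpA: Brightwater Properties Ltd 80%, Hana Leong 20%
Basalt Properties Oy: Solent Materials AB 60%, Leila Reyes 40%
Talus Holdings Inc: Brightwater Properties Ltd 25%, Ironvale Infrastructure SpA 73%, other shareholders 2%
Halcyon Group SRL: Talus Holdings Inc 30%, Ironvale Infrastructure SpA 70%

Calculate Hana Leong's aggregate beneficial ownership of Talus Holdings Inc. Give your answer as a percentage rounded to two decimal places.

81.32%

Hana reaches Talus along 3 paths.
Via Brightwater: 80% × 25% = 20%.
Via Brightwater → Ironvale: 80% × 80% × 73% = 46.72%.
Via Ironvale: 20% × 73% = 14.6%.
Total: 20% + 46.72% + 14.6% = 81.32%.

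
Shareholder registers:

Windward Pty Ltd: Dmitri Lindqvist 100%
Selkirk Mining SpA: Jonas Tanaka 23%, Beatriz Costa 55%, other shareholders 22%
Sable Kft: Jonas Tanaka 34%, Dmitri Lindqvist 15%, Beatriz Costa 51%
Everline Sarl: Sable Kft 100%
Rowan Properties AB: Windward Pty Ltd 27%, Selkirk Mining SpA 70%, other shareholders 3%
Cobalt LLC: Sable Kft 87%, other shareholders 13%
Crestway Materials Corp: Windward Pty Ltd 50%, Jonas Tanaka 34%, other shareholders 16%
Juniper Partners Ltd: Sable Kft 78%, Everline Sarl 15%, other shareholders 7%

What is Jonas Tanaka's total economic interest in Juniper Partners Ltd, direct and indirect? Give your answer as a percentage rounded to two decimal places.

Jonas reaches Juniper along 2 paths.
Via Sable: 34% × 78% = 26.52%.
Via Sable → Everline: 34% × 100% × 15% = 5.1%.
Total: 26.52% + 5.1% = 31.62%.

31.62%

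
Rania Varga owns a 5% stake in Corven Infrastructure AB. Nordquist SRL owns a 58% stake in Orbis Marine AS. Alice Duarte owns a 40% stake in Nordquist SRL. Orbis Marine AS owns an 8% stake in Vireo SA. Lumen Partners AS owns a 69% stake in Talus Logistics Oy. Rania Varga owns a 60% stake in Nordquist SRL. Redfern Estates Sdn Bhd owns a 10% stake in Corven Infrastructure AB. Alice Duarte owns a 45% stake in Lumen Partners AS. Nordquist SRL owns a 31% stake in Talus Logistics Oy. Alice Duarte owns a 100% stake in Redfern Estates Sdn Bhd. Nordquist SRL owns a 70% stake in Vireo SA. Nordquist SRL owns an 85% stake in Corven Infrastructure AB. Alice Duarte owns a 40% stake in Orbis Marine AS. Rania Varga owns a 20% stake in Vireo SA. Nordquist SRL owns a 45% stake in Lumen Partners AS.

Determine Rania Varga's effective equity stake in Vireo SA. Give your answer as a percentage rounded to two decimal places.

64.78%

Rania reaches Vireo along 3 paths.
Via Nordquist → Orbis: 60% × 58% × 8% = 2.784%.
Direct stake: 20% = 20%.
Via Nordquist: 60% × 70% = 42%.
Total: 2.784% + 20% + 42% = 64.784%.
Rounded: 64.78%.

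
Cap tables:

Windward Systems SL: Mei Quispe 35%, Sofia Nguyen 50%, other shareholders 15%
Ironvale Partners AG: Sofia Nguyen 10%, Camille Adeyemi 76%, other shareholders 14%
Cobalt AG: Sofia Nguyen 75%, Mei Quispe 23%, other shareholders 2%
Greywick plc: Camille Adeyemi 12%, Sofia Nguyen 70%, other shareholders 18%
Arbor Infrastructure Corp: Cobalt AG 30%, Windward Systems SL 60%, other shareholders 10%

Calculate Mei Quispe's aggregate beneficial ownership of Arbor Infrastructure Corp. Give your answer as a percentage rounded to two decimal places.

Mei reaches Arbor along 2 paths.
Via Cobalt: 23% × 30% = 6.9%.
Via Windward: 35% × 60% = 21%.
Total: 6.9% + 21% = 27.9%.
Rounded: 27.90%.

27.90%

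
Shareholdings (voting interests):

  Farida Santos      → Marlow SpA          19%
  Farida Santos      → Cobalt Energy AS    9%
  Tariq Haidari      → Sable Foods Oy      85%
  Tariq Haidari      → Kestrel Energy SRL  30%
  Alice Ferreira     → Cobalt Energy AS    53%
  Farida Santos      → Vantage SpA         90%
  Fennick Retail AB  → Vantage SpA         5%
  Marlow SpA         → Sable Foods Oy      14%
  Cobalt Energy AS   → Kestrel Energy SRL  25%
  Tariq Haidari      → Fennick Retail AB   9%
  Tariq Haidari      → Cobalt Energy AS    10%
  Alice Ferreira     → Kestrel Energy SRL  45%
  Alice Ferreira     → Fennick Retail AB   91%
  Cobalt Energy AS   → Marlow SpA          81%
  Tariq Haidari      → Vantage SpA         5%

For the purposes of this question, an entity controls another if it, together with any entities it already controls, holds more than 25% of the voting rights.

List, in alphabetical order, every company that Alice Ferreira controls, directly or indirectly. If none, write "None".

Cobalt Energy AS, Fennick Retail AB, Kestrel Energy SRL, Marlow SpA

Alice holds 91% of Fennick, so Alice controls Fennick.
Alice holds 53% of Cobalt, so Alice controls Cobalt.
Cobalt holds 81% of Marlow, so Alice controls Marlow.
Cobalt and Alice together hold 25% + 45% = 70% of Kestrel, so Alice controls Kestrel.
No other company's threshold is met.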